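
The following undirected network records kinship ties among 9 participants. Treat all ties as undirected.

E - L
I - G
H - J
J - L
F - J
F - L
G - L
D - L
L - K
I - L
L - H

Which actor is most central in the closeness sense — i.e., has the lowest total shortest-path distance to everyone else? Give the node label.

L

Farness (sum of distances to all others) for each node — D:15, E:15, F:14, G:14, H:14, I:14, J:13, K:15, L:8.
The smallest farness is 8, for L, so L has the highest closeness.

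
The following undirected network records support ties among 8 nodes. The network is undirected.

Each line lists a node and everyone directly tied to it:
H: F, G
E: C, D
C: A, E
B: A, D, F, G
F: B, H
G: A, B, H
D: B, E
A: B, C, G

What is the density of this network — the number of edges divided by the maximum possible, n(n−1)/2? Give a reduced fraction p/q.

There are 10 edges and 8 nodes, so the maximum possible is C(8,2) = 28.
Density = 10/28 = 5/14.

5/14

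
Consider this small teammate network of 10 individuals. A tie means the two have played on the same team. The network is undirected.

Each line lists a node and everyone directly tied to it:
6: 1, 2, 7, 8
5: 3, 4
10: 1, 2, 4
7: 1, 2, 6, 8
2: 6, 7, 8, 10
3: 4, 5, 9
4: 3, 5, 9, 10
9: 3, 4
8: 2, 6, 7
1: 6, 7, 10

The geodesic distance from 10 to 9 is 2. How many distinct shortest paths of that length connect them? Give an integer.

1

The shortest distance is 2, and the only length-2 path is 10–4–9. So there is exactly 1 shortest path.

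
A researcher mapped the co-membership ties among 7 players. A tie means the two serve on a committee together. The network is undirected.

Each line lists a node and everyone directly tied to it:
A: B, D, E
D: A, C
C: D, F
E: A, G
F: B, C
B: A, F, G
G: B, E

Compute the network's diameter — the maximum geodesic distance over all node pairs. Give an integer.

3

Eccentricity of each node (its greatest distance to any other): A:2, B:2, C:3, D:3, E:3, F:3, G:3.
The maximum eccentricity is 3, realized for instance by the pair C–E via C – D – A – E. So the diameter is 3.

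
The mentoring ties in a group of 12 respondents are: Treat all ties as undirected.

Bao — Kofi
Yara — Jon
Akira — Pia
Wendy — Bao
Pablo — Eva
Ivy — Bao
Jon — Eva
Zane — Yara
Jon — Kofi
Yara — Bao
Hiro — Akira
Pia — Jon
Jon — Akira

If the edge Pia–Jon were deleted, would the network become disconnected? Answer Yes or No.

Even without that edge, Pia still reaches Jon via Pia – Akira – Jon, so the network stays connected. Not a bridge.

No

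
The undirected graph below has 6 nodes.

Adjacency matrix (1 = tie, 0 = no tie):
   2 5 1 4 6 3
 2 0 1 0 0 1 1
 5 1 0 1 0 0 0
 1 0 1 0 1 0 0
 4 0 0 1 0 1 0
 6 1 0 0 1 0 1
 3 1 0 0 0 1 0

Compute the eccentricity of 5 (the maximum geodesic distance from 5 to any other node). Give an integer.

Distances from 5: 1:1, 2:1, 3:2, 4:2, 6:2.
The largest is 2 (to 6, 3, and 4), so the eccentricity of 5 is 2.

2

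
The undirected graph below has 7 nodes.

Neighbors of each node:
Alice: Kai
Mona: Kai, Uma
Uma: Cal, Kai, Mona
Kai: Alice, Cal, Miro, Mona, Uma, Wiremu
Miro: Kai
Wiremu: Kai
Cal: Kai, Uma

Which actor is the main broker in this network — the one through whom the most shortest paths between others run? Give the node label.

Kai

Unnormalized betweenness of each node: Alice:0, Cal:0, Kai:25/2, Miro:0, Mona:0, Uma:1/2, Wiremu:0.
Kai has the largest value, 25/2, making it the main broker — the node through which the most shortest paths run.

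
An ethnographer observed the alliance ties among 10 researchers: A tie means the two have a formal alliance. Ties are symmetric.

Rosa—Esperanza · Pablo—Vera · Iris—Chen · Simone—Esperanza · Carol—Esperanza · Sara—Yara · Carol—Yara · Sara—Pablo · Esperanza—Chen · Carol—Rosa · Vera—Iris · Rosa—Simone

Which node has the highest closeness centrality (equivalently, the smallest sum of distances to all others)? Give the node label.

Esperanza

Farness (sum of distances to all others) for each node — Carol:19, Chen:20, Esperanza:18, Iris:22, Pablo:25, Rosa:21, Sara:23, Simone:25, Vera:24, Yara:21.
The smallest farness is 18, for Esperanza, so Esperanza has the highest closeness.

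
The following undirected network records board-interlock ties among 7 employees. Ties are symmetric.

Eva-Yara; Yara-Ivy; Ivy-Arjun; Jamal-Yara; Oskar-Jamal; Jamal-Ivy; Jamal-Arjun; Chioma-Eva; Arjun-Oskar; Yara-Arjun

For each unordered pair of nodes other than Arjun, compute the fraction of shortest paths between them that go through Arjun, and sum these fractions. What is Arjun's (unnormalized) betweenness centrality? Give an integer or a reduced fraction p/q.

2

Pairs whose geodesics pass through Arjun — Ivy–Oskar: 1/2; Oskar–Yara: 1/2; Oskar–Eva: 1/2; Oskar–Chioma: 1/2.
All other pairs contribute 0.
Summing the contributions gives betweenness(Arjun) = 2.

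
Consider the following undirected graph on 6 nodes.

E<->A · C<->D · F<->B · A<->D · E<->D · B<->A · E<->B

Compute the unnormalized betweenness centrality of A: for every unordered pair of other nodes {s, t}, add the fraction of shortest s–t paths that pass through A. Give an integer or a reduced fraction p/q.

2

Pairs whose geodesics pass through A — F–D: 1/2; F–C: 1/2; B–D: 1/2; B–C: 1/2.
All other pairs contribute 0.
Summing the contributions gives betweenness(A) = 2.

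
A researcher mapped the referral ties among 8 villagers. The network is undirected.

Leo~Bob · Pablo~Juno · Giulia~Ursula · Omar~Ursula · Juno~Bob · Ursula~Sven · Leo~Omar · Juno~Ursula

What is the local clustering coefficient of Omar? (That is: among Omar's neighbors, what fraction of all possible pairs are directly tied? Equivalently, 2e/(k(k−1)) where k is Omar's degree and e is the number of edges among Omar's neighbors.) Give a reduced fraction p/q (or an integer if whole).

Omar's neighbors: Leo and Ursula (k = 2).
Possible neighbor pairs: C(2,2) = 1. Edges among them: none → e = 0.
Clustering(Omar) = 0/1.

0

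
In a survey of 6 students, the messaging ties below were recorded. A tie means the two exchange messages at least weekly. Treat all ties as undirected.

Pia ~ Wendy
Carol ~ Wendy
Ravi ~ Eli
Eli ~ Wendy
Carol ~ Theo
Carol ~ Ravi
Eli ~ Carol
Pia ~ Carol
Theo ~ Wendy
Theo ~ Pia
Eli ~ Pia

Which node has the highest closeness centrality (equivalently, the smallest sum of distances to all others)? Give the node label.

Carol

Farness (sum of distances to all others) for each node — Carol:5, Eli:6, Pia:6, Ravi:8, Theo:7, Wendy:6.
The smallest farness is 5, for Carol, so Carol has the highest closeness.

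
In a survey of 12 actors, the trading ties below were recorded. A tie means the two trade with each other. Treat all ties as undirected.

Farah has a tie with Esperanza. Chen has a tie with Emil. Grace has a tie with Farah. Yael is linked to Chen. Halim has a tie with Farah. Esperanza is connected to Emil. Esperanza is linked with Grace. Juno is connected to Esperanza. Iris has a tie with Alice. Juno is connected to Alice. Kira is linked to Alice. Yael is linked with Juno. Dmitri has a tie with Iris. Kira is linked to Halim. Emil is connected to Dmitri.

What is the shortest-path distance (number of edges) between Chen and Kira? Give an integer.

4

One shortest route is Chen – Yael – Juno – Alice – Kira, which uses 4 edges, and at distance 3 from Chen we only reach {Alice, Farah, Grace, Iris}, which does not include Kira. So d(Chen,Kira) = 4.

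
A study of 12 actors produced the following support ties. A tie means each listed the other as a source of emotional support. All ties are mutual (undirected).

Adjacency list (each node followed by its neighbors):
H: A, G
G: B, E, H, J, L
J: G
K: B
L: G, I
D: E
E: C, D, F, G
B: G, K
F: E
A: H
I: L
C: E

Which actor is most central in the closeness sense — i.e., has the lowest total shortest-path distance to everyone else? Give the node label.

Farness (sum of distances to all others) for each node — A:35, B:25, C:31, D:31, E:21, F:31, G:17, H:25, I:35, J:27, K:35, L:25.
The smallest farness is 17, for G, so G has the highest closeness.

G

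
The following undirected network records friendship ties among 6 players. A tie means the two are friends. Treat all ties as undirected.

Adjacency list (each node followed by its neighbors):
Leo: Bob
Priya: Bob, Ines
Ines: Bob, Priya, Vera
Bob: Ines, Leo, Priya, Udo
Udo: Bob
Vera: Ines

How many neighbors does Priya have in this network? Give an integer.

Priya is directly tied to Bob and Ines. That is 2 neighbors, so the degree of Priya is 2.

2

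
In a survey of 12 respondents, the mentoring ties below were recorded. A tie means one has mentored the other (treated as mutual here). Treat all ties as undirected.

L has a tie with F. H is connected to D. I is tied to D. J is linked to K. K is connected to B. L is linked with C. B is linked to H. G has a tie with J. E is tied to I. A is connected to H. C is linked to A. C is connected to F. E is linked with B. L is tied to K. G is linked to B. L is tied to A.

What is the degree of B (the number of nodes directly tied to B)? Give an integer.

4

B is directly tied to E, G, H, and K. That is 4 neighbors, so the degree of B is 4.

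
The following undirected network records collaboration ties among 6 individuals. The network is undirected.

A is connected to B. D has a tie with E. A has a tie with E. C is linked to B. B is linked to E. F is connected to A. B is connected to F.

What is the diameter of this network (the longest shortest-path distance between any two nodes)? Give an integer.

Eccentricity of each node (its greatest distance to any other): A:2, B:2, C:3, D:3, E:2, F:3.
The maximum eccentricity is 3, realized for instance by the pair D–F via D – E – B – F. So the diameter is 3.

3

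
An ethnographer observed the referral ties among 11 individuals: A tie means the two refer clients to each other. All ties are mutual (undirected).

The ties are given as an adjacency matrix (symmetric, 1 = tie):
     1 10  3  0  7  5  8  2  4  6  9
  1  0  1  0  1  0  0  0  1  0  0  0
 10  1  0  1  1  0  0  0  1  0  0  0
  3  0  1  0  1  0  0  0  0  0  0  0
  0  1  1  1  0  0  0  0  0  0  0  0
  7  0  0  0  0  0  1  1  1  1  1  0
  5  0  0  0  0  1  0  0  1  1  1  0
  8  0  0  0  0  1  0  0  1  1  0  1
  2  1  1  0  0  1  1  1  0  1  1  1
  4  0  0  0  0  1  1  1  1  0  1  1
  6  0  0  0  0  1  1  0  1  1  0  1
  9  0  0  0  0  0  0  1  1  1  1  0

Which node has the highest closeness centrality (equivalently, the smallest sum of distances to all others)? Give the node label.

2

Farness (sum of distances to all others) for each node — 0:23, 1:17, 2:12, 3:24, 4:16, 5:18, 6:17, 7:17, 8:18, 9:18, 10:16.
The smallest farness is 12, for 2, so 2 has the highest closeness.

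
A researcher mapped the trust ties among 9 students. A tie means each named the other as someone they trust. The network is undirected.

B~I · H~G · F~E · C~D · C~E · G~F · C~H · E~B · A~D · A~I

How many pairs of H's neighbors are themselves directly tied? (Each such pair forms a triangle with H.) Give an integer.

H's neighbors are C and G, but none of them are tied to each other, so no triangle contains H.

0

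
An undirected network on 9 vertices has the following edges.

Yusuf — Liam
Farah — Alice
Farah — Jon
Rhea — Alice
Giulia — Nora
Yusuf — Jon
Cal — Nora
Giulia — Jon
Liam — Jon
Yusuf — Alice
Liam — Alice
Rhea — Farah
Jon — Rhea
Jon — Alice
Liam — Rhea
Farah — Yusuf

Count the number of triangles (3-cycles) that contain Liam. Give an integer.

Liam's neighbors: Alice, Jon, Rhea, and Yusuf.
Neighbor pairs that are themselves tied: Liam–Alice–Jon; Liam–Alice–Rhea; Liam–Alice–Yusuf; Liam–Jon–Rhea; Liam–Jon–Yusuf. Each forms one triangle with Liam, for 5 in total.

5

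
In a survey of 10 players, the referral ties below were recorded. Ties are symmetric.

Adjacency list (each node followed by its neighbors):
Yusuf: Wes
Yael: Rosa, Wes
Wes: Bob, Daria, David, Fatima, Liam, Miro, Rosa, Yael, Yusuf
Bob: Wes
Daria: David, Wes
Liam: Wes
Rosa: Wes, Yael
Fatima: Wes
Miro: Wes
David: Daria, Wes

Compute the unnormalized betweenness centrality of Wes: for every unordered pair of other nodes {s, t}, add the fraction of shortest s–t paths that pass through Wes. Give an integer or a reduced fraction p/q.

Pairs whose geodesics pass through Wes — David–Miro: 1; David–Fatima: 1; David–Liam: 1; David–Rosa: 1; David–Yusuf: 1; David–Bob: 1; David–Yael: 1; Miro–Fatima: 1; Miro–Liam: 1; Miro–Rosa: 1; Miro–Yusuf: 1; Miro–Bob: 1; Miro–Yael: 1; Miro–Daria: 1 … (+20 more pairs).
All other pairs contribute 0.
Summing the contributions gives betweenness(Wes) = 34.

34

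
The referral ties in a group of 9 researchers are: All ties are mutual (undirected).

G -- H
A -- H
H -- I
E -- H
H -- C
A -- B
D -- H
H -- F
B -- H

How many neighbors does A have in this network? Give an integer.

2

A is directly tied to B and H. That is 2 neighbors, so the degree of A is 2.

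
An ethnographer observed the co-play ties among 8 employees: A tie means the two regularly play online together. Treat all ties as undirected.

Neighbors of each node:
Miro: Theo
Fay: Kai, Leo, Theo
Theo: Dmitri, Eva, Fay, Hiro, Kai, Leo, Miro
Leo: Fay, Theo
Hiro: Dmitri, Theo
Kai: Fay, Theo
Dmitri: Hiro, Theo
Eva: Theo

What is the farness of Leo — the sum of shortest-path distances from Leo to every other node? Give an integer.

12

Distances from Leo: Dmitri:2, Eva:2, Fay:1, Hiro:2, Kai:2, Miro:2, Theo:1.
Sum = 2 + 2 + 1 + 2 + 2 + 2 + 1 = 12.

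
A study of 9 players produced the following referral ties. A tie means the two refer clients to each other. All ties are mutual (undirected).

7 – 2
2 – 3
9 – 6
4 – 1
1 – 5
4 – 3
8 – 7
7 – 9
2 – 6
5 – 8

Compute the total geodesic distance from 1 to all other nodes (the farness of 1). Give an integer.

20

Distances from 1: 2:3, 3:2, 4:1, 5:1, 6:4, 7:3, 8:2, 9:4.
Sum = 3 + 2 + 1 + 1 + 4 + 3 + 2 + 4 = 20.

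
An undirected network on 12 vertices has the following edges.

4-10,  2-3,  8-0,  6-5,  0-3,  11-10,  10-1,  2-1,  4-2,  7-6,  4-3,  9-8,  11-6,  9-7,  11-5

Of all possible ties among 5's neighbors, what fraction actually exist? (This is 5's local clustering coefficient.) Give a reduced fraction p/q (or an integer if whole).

5's neighbors: 6 and 11 (k = 2).
Possible neighbor pairs: C(2,2) = 1. Edges among them: 6–11 → e = 1.
Clustering(5) = 1/1.

1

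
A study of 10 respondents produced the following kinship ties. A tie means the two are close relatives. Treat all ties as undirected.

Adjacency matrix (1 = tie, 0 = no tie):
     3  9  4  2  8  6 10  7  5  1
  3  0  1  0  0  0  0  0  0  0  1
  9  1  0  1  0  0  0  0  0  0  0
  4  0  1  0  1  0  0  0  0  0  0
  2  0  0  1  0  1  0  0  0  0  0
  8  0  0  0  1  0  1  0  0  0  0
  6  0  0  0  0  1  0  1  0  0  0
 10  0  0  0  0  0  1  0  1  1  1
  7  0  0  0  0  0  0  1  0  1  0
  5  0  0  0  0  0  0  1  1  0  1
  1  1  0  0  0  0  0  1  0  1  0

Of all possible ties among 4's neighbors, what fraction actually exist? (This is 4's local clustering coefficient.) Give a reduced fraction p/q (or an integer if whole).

0

4's neighbors: 2 and 9 (k = 2).
Possible neighbor pairs: C(2,2) = 1. Edges among them: none → e = 0.
Clustering(4) = 0/1.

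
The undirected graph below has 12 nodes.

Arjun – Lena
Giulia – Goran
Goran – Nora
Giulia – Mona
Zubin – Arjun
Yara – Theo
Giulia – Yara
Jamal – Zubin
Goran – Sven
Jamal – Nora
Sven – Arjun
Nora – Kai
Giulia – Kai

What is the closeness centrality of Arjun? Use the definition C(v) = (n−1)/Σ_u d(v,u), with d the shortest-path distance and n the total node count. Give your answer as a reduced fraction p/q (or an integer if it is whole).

Distances from Arjun: Giulia:3, Goran:2, Jamal:2, Kai:4, Lena:1, Mona:4, Nora:3, Sven:1, Theo:5, Yara:4, Zubin:1. Sum = 30.
n = 12, so closeness = 11/30.

11/30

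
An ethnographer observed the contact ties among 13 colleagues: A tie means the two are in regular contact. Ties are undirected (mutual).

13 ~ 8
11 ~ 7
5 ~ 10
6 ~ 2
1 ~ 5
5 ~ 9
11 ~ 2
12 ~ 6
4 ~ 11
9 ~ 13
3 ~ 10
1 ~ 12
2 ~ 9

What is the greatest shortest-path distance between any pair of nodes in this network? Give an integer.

Eccentricity of each node (its greatest distance to any other): 1:5, 2:4, 3:6, 4:6, 5:4, 6:5, 7:6, 8:5, 9:3, 10:5, 11:5, 12:5, 13:4.
The maximum eccentricity is 6, realized for instance by the pair 4–3 via 4 – 11 – 2 – 9 – 5 – 10 – 3. So the diameter is 6.

6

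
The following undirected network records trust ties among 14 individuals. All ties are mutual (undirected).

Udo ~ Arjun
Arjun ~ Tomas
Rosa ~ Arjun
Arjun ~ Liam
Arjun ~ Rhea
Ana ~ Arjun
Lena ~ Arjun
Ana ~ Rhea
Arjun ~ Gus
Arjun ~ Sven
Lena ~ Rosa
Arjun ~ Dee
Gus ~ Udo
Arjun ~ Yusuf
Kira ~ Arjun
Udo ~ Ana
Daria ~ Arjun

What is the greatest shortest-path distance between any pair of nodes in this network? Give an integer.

Eccentricity of each node (its greatest distance to any other): Ana:2, Arjun:1, Daria:2, Dee:2, Gus:2, Kira:2, Lena:2, Liam:2, Rhea:2, Rosa:2, Sven:2, Tomas:2, Udo:2, Yusuf:2.
The maximum eccentricity is 2, realized for instance by the pair Kira–Udo via Kira – Arjun – Udo. So the diameter is 2.

2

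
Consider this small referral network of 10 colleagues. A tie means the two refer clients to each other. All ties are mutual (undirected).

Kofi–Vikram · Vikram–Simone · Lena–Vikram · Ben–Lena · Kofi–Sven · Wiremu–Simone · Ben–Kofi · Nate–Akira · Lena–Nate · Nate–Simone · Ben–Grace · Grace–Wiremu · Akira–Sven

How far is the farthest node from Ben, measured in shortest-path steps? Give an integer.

Distances from Ben: Akira:3, Grace:1, Kofi:1, Lena:1, Nate:2, Simone:3, Sven:2, Vikram:2, Wiremu:2.
The largest is 3 (to Simone and Akira), so the eccentricity of Ben is 3.

3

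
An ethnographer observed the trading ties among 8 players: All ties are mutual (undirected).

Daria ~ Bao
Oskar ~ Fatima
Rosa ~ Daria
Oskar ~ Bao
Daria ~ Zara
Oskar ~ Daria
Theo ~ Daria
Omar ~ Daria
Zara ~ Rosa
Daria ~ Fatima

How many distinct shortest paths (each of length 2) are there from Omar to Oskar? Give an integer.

1

The shortest distance is 2, and the only length-2 path is Omar–Daria–Oskar. So there is exactly 1 shortest path.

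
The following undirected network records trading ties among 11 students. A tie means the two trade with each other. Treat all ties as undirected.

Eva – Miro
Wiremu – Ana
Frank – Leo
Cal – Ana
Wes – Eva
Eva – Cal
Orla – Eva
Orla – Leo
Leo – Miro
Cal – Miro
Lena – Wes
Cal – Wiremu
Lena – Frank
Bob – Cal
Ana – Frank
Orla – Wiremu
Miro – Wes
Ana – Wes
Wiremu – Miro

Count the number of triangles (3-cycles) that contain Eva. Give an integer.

Eva's neighbors: Cal, Miro, Orla, and Wes.
Neighbor pairs that are themselves tied: Eva–Cal–Miro; Eva–Miro–Wes. Each forms one triangle with Eva, for 2 in total.

2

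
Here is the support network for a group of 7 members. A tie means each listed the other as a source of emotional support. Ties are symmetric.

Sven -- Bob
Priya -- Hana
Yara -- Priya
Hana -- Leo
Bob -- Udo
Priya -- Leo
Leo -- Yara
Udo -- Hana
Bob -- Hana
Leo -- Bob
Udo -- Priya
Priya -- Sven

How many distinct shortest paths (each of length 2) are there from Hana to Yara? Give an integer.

2

The shortest distance is 2. The length-2 paths are: Hana–Leo–Yara; Hana–Priya–Yara.
That gives 2 distinct shortest paths.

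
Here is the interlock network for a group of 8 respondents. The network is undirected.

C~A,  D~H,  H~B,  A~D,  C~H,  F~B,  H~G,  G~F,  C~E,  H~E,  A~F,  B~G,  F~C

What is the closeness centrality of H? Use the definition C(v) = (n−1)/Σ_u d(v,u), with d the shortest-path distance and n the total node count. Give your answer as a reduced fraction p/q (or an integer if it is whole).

7/9

Distances from H: A:2, B:1, C:1, D:1, E:1, F:2, G:1. Sum = 9.
n = 8, so closeness = 7/9.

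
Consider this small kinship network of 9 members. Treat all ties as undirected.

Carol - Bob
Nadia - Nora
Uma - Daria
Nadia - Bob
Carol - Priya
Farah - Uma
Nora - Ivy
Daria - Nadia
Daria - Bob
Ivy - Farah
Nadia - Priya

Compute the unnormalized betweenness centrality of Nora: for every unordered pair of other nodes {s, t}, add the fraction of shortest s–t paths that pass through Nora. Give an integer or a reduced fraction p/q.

11/2

Pairs whose geodesics pass through Nora — Ivy–Nadia: 1; Ivy–Priya: 1; Ivy–Carol: 2/2; Ivy–Bob: 1; Ivy–Daria: 1/2; Nadia–Farah: 1/2; Priya–Farah: 1/2.
All other pairs contribute 0.
Summing the contributions gives betweenness(Nora) = 11/2.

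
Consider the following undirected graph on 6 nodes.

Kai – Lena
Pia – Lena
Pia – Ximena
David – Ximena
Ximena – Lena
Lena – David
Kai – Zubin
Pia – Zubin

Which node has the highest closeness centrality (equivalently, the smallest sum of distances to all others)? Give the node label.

Farness (sum of distances to all others) for each node — David:9, Kai:8, Lena:6, Pia:7, Ximena:7, Zubin:9.
The smallest farness is 6, for Lena, so Lena has the highest closeness.

Lena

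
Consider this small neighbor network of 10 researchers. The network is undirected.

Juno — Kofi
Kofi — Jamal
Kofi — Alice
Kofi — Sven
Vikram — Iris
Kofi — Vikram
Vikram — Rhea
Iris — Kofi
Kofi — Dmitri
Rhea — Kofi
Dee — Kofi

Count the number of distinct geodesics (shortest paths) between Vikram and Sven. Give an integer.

1

The shortest distance is 2, and the only length-2 path is Vikram–Kofi–Sven. So there is exactly 1 shortest path.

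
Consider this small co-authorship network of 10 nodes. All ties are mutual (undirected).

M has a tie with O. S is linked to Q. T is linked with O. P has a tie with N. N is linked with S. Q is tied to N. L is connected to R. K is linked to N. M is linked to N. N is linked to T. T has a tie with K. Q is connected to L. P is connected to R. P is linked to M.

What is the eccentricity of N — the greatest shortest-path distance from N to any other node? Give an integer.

2

Distances from N: K:1, L:2, M:1, O:2, P:1, Q:1, R:2, S:1, T:1.
The largest is 2 (to L, R, and O), so the eccentricity of N is 2.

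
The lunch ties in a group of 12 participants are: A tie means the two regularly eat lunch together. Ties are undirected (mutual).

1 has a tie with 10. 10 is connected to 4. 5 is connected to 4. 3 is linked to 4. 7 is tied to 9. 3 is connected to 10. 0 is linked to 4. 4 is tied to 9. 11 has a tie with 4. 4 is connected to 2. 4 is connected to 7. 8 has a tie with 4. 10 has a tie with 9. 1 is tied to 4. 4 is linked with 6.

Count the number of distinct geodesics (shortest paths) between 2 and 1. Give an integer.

The shortest distance is 2, and the only length-2 path is 2–4–1. So there is exactly 1 shortest path.

1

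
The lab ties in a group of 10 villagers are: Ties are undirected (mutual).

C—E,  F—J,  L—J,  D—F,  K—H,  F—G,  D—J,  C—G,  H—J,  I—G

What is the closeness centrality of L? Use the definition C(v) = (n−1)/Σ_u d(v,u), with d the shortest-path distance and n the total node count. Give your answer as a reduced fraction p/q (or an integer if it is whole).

9/26

Distances from L: C:4, D:2, E:5, F:2, G:3, H:2, I:4, J:1, K:3. Sum = 26.
n = 10, so closeness = 9/26.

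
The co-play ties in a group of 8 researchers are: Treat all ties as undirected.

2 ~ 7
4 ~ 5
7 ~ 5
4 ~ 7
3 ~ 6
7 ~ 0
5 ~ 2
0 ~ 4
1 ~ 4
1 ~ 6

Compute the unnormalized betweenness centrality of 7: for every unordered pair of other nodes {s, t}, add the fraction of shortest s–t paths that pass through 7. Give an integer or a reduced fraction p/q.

7/2

Pairs whose geodesics pass through 7 — 6–2: 1/2; 3–2: 1/2; 1–2: 1/2; 2–4: 1/2; 2–0: 1; 5–0: 1/2.
All other pairs contribute 0.
Summing the contributions gives betweenness(7) = 7/2.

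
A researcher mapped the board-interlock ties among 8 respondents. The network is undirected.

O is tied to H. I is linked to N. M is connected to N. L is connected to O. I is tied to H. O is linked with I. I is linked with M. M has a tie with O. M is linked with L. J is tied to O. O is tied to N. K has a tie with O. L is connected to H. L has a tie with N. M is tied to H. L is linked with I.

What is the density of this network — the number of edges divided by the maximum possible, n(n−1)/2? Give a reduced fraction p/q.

There are 16 edges and 8 nodes, so the maximum possible is C(8,2) = 28.
Density = 16/28 = 4/7.

4/7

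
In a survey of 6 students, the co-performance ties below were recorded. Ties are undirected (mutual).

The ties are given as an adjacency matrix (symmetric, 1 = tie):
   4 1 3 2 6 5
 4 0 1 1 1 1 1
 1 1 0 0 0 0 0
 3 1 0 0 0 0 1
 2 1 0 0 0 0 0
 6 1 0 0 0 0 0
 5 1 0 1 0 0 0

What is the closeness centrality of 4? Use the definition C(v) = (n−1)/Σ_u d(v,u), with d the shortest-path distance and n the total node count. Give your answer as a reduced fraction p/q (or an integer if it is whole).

Distances from 4: 1:1, 2:1, 3:1, 5:1, 6:1. Sum = 5.
n = 6, so closeness = 5/5 = 1.

1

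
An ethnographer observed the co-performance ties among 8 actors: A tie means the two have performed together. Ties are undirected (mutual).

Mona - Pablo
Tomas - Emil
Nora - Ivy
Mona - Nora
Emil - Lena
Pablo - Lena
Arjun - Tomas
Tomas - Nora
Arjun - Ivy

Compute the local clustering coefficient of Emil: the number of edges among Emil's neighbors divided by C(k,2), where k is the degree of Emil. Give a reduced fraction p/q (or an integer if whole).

Emil's neighbors: Lena and Tomas (k = 2).
Possible neighbor pairs: C(2,2) = 1. Edges among them: none → e = 0.
Clustering(Emil) = 0/1.

0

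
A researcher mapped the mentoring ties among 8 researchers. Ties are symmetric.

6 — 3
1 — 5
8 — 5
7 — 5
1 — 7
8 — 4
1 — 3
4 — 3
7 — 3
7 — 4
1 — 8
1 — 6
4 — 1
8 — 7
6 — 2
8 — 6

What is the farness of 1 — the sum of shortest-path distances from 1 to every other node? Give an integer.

8

Distances from 1: 2:2, 3:1, 4:1, 5:1, 6:1, 7:1, 8:1.
Sum = 2 + 1 + 1 + 1 + 1 + 1 + 1 = 8.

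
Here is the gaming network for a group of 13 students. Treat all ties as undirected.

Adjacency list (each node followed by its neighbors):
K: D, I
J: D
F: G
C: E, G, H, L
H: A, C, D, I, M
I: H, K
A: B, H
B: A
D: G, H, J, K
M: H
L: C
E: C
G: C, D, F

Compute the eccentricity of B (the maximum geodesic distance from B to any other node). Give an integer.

Distances from B: A:1, C:3, D:3, E:4, F:5, G:4, H:2, I:3, J:4, K:4, L:4, M:3.
The largest is 5 (to F), so the eccentricity of B is 5.

5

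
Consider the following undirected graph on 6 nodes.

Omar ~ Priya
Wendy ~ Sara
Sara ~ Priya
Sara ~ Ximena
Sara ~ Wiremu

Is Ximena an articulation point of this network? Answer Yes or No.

No

Even without Ximena, every remaining node can still reach every other (the residual graph is connected), so Ximena is not a cut vertex.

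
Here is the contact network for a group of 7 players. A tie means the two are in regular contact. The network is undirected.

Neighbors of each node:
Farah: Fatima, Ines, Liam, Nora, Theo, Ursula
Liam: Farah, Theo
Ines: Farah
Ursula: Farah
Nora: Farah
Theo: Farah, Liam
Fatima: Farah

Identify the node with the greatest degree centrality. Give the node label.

Degrees — Farah:6, Fatima:1, Ines:1, Liam:2, Nora:1, Theo:2, Ursula:1.
The maximum is 6, attained only by Farah.

Farah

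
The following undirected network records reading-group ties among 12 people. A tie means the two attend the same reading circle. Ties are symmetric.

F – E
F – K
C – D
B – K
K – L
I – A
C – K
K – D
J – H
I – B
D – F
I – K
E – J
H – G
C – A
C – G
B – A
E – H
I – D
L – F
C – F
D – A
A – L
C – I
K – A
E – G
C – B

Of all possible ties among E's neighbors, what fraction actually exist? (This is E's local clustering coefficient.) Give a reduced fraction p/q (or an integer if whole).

E's neighbors: F, G, H, and J (k = 4).
Possible neighbor pairs: C(4,2) = 6. Edges among them: G–H, H–J → e = 2.
Clustering(E) = 2/6 = 1/3.

1/3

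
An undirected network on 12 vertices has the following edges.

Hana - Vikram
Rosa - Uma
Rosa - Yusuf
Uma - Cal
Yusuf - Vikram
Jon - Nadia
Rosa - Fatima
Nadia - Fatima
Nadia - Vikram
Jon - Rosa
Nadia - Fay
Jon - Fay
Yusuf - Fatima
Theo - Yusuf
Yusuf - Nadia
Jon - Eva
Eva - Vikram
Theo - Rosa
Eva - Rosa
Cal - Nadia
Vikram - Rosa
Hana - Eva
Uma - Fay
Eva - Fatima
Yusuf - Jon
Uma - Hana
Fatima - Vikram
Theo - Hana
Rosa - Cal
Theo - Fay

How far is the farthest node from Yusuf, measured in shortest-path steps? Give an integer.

Distances from Yusuf: Cal:2, Eva:2, Fatima:1, Fay:2, Hana:2, Jon:1, Nadia:1, Rosa:1, Theo:1, Uma:2, Vikram:1.
The largest is 2 (to Hana, Eva, Fay, Cal, and Uma), so the eccentricity of Yusuf is 2.

2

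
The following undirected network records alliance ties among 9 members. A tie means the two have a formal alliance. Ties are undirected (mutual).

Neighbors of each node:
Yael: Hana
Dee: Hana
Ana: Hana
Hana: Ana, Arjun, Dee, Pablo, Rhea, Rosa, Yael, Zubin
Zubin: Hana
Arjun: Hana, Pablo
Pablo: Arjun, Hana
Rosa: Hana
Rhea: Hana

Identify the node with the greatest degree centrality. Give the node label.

Degrees — Ana:1, Arjun:2, Dee:1, Hana:8, Pablo:2, Rhea:1, Rosa:1, Yael:1, Zubin:1.
The maximum is 8, attained only by Hana.

Hana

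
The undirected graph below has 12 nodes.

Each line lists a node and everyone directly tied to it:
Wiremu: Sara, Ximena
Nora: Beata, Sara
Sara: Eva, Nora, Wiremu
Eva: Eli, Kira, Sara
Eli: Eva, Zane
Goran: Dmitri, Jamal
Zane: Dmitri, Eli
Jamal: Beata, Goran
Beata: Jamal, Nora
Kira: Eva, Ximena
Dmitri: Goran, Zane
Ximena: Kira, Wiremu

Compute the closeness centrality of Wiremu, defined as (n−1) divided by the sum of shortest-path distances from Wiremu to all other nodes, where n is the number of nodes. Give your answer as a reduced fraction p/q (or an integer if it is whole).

11/32

Distances from Wiremu: Beata:3, Dmitri:5, Eli:3, Eva:2, Goran:5, Jamal:4, Kira:2, Nora:2, Sara:1, Ximena:1, Zane:4. Sum = 32.
n = 12, so closeness = 11/32.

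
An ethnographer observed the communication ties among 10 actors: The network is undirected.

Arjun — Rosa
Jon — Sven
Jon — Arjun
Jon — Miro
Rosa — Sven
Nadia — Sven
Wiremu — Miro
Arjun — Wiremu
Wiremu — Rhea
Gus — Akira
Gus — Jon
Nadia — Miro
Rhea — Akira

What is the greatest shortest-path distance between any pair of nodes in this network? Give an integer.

4

Eccentricity of each node (its greatest distance to any other): Akira:4, Arjun:3, Gus:3, Jon:3, Miro:3, Nadia:4, Rhea:4, Rosa:4, Sven:4, Wiremu:3.
The maximum eccentricity is 4, realized for instance by the pair Sven–Rhea via Sven – Jon – Gus – Akira – Rhea. So the diameter is 4.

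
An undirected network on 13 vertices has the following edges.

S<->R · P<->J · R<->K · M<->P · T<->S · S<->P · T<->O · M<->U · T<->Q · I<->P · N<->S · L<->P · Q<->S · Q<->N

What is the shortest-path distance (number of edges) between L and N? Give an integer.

One shortest route is L – P – S – N, which uses 3 edges, and at distance 2 from L we only reach {I, J, M, S}, which does not include N. So d(L,N) = 3.

3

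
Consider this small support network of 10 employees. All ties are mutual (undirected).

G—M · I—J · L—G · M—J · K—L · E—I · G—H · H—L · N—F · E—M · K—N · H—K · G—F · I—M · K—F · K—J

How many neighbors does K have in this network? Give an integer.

K is directly tied to F, H, J, L, and N. That is 5 neighbors, so the degree of K is 5.

5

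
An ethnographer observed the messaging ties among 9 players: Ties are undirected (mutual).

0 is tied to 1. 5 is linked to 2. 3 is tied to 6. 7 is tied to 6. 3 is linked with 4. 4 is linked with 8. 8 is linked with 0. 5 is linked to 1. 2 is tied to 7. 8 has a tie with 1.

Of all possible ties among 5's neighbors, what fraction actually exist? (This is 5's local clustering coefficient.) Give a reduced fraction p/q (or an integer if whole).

5's neighbors: 1 and 2 (k = 2).
Possible neighbor pairs: C(2,2) = 1. Edges among them: none → e = 0.
Clustering(5) = 0/1.

0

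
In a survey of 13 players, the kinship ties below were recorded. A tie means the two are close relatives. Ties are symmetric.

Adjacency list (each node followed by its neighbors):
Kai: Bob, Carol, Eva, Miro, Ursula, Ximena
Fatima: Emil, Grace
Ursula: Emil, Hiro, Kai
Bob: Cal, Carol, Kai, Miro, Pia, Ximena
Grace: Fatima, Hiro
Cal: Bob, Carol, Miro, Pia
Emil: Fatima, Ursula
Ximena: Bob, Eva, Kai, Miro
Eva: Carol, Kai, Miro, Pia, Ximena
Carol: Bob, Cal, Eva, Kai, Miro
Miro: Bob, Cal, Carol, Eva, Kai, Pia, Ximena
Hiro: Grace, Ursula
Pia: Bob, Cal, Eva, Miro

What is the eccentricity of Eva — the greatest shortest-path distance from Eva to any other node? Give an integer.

Distances from Eva: Bob:2, Cal:2, Carol:1, Emil:3, Fatima:4, Grace:4, Hiro:3, Kai:1, Miro:1, Pia:1, Ursula:2, Ximena:1.
The largest is 4 (to Fatima and Grace), so the eccentricity of Eva is 4.

4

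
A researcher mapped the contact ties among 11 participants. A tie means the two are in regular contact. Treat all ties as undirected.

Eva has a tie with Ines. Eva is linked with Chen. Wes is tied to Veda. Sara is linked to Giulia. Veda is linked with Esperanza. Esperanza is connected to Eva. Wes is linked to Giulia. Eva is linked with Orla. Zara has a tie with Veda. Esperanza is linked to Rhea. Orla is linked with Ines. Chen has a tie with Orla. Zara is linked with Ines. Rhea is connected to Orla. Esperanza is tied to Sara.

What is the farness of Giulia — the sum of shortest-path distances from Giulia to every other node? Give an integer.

27

Distances from Giulia: Chen:4, Esperanza:2, Eva:3, Ines:4, Orla:4, Rhea:3, Sara:1, Veda:2, Wes:1, Zara:3.
Sum = 4 + 2 + 3 + 4 + 4 + 3 + 1 + 2 + 1 + 3 = 27.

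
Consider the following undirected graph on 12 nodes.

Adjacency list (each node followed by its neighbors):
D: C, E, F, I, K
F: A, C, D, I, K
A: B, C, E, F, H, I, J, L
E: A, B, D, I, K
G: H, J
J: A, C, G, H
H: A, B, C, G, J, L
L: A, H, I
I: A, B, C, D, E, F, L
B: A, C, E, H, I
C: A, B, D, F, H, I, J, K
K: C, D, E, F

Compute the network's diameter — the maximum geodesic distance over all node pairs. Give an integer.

Eccentricity of each node (its greatest distance to any other): A:2, B:2, C:2, D:3, E:3, F:3, G:3, H:2, I:3, J:2, K:3, L:3.
The maximum eccentricity is 3, realized for instance by the pair F–G via F – A – J – G. So the diameter is 3.

3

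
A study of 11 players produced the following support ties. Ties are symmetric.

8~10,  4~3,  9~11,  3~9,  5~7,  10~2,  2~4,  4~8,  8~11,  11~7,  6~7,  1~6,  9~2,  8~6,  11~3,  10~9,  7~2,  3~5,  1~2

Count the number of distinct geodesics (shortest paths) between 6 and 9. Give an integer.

The shortest distance is 3. The length-3 paths are: 6–8–10–9; 6–8–11–9; 6–7–11–9; 6–7–2–9; 6–1–2–9.
That gives 5 distinct shortest paths.

5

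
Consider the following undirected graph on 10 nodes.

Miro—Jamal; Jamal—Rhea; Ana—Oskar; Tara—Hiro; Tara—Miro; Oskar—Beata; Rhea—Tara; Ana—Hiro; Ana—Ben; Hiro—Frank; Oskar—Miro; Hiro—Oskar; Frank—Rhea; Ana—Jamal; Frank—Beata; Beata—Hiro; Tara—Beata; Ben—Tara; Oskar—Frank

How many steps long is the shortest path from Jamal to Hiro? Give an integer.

One shortest route is Jamal – Ana – Hiro, which uses 2 edges, and Jamal and Hiro are not directly tied, so nothing shorter exists. So d(Jamal,Hiro) = 2.

2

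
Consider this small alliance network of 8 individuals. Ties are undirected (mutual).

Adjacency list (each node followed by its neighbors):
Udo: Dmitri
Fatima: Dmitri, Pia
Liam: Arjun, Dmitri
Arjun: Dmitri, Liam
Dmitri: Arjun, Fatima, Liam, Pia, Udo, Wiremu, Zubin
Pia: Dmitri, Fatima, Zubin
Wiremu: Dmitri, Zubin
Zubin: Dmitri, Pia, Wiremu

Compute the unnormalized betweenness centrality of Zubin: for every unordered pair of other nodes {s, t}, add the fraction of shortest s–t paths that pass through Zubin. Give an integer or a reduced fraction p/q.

Pairs whose geodesics pass through Zubin — Pia–Wiremu: 1/2.
All other pairs contribute 0.
Summing the contributions gives betweenness(Zubin) = 1/2.

1/2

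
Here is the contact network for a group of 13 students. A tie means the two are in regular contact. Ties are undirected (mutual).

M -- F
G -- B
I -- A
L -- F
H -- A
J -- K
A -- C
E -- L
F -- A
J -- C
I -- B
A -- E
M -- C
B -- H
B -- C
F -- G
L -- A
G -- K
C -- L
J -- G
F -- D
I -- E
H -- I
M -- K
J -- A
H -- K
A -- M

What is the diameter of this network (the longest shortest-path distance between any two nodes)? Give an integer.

3

Eccentricity of each node (its greatest distance to any other): A:2, B:3, C:3, D:3, E:3, F:2, G:3, H:3, I:3, J:3, K:3, L:3, M:2.
The maximum eccentricity is 3, realized for instance by the pair D–C via D – F – L – C. So the diameter is 3.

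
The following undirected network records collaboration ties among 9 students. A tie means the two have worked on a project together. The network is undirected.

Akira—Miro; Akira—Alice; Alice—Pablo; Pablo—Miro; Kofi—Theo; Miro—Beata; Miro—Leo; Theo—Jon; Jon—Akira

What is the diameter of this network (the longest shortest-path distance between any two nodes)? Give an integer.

5

Eccentricity of each node (its greatest distance to any other): Akira:3, Alice:4, Beata:5, Jon:3, Kofi:5, Leo:5, Miro:4, Pablo:5, Theo:4.
The maximum eccentricity is 5, realized for instance by the pair Beata–Kofi via Beata – Miro – Akira – Jon – Theo – Kofi. So the diameter is 5.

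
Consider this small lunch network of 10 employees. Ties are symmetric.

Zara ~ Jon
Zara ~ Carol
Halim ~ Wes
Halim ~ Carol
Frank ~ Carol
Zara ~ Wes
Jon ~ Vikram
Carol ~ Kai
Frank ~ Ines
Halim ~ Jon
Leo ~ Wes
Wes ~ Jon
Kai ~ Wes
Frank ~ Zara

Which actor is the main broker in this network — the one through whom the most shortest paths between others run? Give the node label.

Unnormalized betweenness of each node: Carol:16/3, Frank:8, Halim:5/3, Ines:0, Jon:25/3, Kai:2/3, Leo:0, Vikram:0, Wes:34/3, Zara:29/3.
Wes has the largest value, 34/3, making it the main broker — the node through which the most shortest paths run.

Wes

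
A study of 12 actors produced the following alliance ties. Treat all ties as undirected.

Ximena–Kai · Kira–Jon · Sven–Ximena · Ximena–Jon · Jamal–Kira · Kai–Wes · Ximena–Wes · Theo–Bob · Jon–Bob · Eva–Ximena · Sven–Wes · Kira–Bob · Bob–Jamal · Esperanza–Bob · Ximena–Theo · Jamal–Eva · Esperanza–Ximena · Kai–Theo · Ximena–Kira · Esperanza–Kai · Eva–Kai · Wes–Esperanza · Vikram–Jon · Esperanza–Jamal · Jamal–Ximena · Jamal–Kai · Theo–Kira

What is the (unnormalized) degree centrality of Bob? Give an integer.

Bob is directly tied to Esperanza, Jamal, Jon, Kira, and Theo. That is 5 neighbors, so the degree of Bob is 5.

5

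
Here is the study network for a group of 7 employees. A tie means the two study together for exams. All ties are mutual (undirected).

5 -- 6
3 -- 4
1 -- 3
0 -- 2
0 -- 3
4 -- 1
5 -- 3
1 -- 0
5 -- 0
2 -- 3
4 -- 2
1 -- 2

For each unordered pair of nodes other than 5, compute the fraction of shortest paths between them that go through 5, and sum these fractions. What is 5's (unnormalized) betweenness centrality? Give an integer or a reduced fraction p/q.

5

Pairs whose geodesics pass through 5 — 1–6: 2/2; 2–6: 2/2; 4–6: 1; 0–6: 1; 3–6: 1.
All other pairs contribute 0.
Summing the contributions gives betweenness(5) = 5.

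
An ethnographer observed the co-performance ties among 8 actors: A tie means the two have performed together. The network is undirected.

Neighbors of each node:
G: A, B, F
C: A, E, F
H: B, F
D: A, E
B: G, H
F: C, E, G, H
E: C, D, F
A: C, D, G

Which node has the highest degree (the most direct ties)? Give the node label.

Degrees — A:3, B:2, C:3, D:2, E:3, F:4, G:3, H:2.
The maximum is 4, attained only by F.

F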